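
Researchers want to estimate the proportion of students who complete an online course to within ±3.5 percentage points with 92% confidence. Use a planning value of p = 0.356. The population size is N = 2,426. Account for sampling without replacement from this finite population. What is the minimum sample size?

n = 465

For a proportion with margin E = 0.035 at 92% confidence, z = 1.751.
n = p̂(1−p̂)(z/E)² = 0.356 × 0.644 × (1.751/0.035)² = 573.82 — call this n₀.
Finite-population correction with N = 2,426: n = n₀ / (1 + (n₀−1)/N) = 573.82 / 1.236 = 464.26
Round up: n = 465.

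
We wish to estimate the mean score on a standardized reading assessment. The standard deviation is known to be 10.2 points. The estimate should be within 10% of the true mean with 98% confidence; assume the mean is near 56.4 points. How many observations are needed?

For a mean, the margin of error is E = z·σ/√n, so n = (zσ/E)².
At 98% confidence, z = 2.326.
E = 10% of 56.4 = 5.64 points.
n = (2.326 × 10.2 / 5.64)² = 17.70
Round up: n = 18.

18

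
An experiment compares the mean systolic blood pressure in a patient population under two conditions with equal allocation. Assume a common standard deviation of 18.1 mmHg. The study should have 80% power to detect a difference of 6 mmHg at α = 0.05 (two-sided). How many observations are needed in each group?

143 per group

For two equal groups, n per group = 2·((z_{α/2} + z_β)·σ/δ)².
z_{α/2} = 1.960; z_β = 0.842 (power 80%).
n = 2 × (2.802 × 18.1 / 6)² = 2 × 71.45 = 142.90
Round up: n = 143 per group.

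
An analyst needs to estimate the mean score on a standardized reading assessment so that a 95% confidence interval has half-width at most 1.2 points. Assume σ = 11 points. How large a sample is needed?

For a mean, the margin of error is E = z·σ/√n, so n = (zσ/E)².
At 95% confidence, z = 1.960.
n = (1.960 × 11 / 1.2)² = 322.80
Round up: n = 323.

323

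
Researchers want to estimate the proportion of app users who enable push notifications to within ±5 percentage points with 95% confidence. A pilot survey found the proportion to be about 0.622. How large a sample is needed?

362

For a proportion with margin E = 0.05 at 95% confidence, z = 1.960.
n = p̂(1−p̂)(z/E)² = 0.622 × 0.378 × (1.960/0.05)² = 361.29
Round up: n = 362.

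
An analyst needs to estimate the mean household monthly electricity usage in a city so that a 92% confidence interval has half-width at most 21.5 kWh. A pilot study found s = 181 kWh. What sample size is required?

218

For a mean, the margin of error is E = z·σ/√n, so n = (zσ/E)².
At 92% confidence, z = 1.751.
n = (1.751 × 181 / 21.5)² = 217.30
Round up: n = 218.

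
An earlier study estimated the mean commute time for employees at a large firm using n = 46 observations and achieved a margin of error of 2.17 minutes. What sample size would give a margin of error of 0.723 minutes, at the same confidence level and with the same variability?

Margin of error scales as 1/√n, so n₂ = n₁·(E₁/E₂)².
n₂ = 46 × (2.17/0.723)² = 46 × 9.008 = 414.37
Round up: n₂ = 415.

415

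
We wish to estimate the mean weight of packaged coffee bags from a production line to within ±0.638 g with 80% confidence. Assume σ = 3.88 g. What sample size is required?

For a mean, the margin of error is E = z·σ/√n, so n = (zσ/E)².
At 80% confidence, z = 1.282.
n = (1.282 × 3.88 / 0.638)² = 60.79
Round up: n = 61.

61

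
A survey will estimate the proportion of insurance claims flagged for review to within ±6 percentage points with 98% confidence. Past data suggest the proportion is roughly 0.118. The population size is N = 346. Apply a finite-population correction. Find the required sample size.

For a proportion with margin E = 0.06 at 98% confidence, z = 2.326.
n = p̂(1−p̂)(z/E)² = 0.118 × 0.882 × (2.326/0.06)² = 156.41 — call this n₀.
Finite-population correction with N = 346: n = n₀ / (1 + (n₀−1)/N) = 156.41 / 1.449 = 107.94
Round up: n = 108.

n = 108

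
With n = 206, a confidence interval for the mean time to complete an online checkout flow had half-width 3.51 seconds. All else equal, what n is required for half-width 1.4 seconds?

n = 1295

Margin of error scales as 1/√n, so n₂ = n₁·(E₁/E₂)².
n₂ = 206 × (3.51/1.4)² = 206 × 6.286 = 1294.92
Round up: n₂ = 1295.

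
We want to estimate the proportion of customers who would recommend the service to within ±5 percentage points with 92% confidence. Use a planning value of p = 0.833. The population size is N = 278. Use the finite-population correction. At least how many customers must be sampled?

For a proportion with margin E = 0.05 at 92% confidence, z = 1.751.
n = p̂(1−p̂)(z/E)² = 0.833 × 0.167 × (1.751/0.05)² = 170.61 — call this n₀.
Finite-population correction with N = 278: n = n₀ / (1 + (n₀−1)/N) = 170.61 / 1.61 = 105.97
Round up: n = 106.

n = 106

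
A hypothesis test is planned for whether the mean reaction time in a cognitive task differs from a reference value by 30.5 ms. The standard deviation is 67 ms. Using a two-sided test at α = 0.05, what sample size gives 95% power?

63

For a one-sample z-test, n = ((z_{α/2} + z_β)·σ/δ)².
z_{α/2} = 1.960 (two-sided α = 0.05); z_β = 1.645 (power 95% → β = 0.05).
n = (3.605 × 67 / 30.5)² = 62.71
Round up: n = 63.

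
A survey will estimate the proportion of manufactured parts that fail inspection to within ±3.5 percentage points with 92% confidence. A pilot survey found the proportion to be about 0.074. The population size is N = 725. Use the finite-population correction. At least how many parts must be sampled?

139

For a proportion with margin E = 0.035 at 92% confidence, z = 1.751.
n = p̂(1−p̂)(z/E)² = 0.074 × 0.926 × (1.751/0.035)² = 171.51 — call this n₀.
Finite-population correction with N = 725: n = n₀ / (1 + (n₀−1)/N) = 171.51 / 1.235 = 138.87
Round up: n = 139.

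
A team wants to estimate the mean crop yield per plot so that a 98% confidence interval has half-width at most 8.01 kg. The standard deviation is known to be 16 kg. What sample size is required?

22

For a mean, the margin of error is E = z·σ/√n, so n = (zσ/E)².
At 98% confidence, z = 2.326.
n = (2.326 × 16 / 8.01)² = 21.59
Round up: n = 22.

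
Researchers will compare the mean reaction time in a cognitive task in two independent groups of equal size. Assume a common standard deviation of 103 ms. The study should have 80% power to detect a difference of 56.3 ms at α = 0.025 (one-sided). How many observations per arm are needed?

For two equal groups, n per group = 2·((z_α + z_β)·σ/δ)².
z_α = 1.960; z_β = 0.842 (power 80%).
n = 2 × (2.802 × 103 / 56.3)² = 2 × 26.28 = 52.56
Round up: n = 53 per group.

53 per group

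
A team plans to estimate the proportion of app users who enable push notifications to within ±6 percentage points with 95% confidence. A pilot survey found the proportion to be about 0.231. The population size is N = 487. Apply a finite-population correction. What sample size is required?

n = 137

For a proportion with margin E = 0.06 at 95% confidence, z = 1.960.
n = p̂(1−p̂)(z/E)² = 0.231 × 0.769 × (1.960/0.06)² = 189.56 — call this n₀.
Finite-population correction with N = 487: n = n₀ / (1 + (n₀−1)/N) = 189.56 / 1.387 = 136.67
Round up: n = 137.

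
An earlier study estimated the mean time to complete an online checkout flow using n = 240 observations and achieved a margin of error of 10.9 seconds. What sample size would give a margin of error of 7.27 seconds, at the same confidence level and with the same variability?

Margin of error scales as 1/√n, so n₂ = n₁·(E₁/E₂)².
n₂ = 240 × (10.9/7.27)² = 240 × 2.248 = 539.52
Round up: n₂ = 540.

540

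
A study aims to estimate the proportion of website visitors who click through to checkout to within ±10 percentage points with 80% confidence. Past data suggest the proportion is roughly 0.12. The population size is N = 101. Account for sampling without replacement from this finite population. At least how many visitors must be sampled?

For a proportion with margin E = 0.1 at 80% confidence, z = 1.282.
n = p̂(1−p̂)(z/E)² = 0.12 × 0.88 × (1.282/0.1)² = 17.36 — call this n₀.
Finite-population correction with N = 101: n = n₀ / (1 + (n₀−1)/N) = 17.36 / 1.162 = 14.94
Round up: n = 15.

15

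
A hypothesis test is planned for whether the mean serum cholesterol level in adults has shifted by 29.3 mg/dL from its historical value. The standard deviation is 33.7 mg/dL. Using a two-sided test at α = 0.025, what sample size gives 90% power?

17

For a one-sample z-test, n = ((z_{α/2} + z_β)·σ/δ)².
z_{α/2} = 2.241 (two-sided α = 0.025); z_β = 1.282 (power 90% → β = 0.1).
n = (3.523 × 33.7 / 29.3)² = 16.42
Round up: n = 17.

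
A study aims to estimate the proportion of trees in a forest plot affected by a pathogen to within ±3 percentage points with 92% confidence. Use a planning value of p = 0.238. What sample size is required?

n = 618

For a proportion with margin E = 0.03 at 92% confidence, z = 1.751.
n = p̂(1−p̂)(z/E)² = 0.238 × 0.762 × (1.751/0.03)² = 617.82
Round up: n = 618.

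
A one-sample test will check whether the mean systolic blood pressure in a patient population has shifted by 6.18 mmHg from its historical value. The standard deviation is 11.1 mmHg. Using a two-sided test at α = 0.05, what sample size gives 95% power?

42

For a one-sample z-test, n = ((z_{α/2} + z_β)·σ/δ)².
z_{α/2} = 1.960 (two-sided α = 0.05); z_β = 1.645 (power 95% → β = 0.05).
n = (3.605 × 11.1 / 6.18)² = 41.93
Round up: n = 42.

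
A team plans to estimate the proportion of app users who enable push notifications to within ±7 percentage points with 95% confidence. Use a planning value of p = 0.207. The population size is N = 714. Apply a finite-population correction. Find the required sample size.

n = 110

For a proportion with margin E = 0.07 at 95% confidence, z = 1.960.
n = p̂(1−p̂)(z/E)² = 0.207 × 0.793 × (1.960/0.07)² = 128.69 — call this n₀.
Finite-population correction with N = 714: n = n₀ / (1 + (n₀−1)/N) = 128.69 / 1.179 = 109.15
Round up: n = 110.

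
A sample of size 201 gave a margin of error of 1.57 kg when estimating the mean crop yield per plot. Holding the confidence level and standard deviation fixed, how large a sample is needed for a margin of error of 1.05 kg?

n = 450

Margin of error scales as 1/√n, so n₂ = n₁·(E₁/E₂)².
n₂ = 201 × (1.57/1.05)² = 201 × 2.236 = 449.44
Round up: n₂ = 450.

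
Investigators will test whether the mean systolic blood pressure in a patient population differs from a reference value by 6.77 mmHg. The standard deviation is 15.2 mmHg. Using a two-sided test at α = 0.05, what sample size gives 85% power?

46

For a one-sample z-test, n = ((z_{α/2} + z_β)·σ/δ)².
z_{α/2} = 1.960 (two-sided α = 0.05); z_β = 1.036 (power 85% → β = 0.15).
n = (2.996 × 15.2 / 6.77)² = 45.25
Round up: n = 46.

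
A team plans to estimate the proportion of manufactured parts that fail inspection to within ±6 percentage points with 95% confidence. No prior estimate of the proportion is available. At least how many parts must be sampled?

For a proportion with margin E = 0.06 at 95% confidence, z = 1.960.
With no prior estimate, use p = 0.5, which maximizes p(1−p) at 0.25.
n = 0.25 × (z/E)² = 0.25 × (1.960/0.06)² = 266.78
Round up: n = 267.

n = 267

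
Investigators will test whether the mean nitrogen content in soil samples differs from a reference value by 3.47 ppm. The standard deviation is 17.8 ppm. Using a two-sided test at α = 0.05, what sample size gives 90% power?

277

For a one-sample z-test, n = ((z_{α/2} + z_β)·σ/δ)².
z_{α/2} = 1.960 (two-sided α = 0.05); z_β = 1.282 (power 90% → β = 0.1).
n = (3.242 × 17.8 / 3.47)² = 276.57
Round up: n = 277.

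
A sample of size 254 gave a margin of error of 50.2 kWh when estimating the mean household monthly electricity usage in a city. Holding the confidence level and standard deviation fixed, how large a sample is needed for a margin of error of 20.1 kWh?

1585

Margin of error scales as 1/√n, so n₂ = n₁·(E₁/E₂)².
n₂ = 254 × (50.2/20.1)² = 254 × 6.238 = 1584.45
Round up: n₂ = 1585.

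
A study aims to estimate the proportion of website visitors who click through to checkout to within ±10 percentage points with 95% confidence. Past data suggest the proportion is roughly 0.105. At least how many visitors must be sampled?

37

For a proportion with margin E = 0.1 at 95% confidence, z = 1.960.
n = p̂(1−p̂)(z/E)² = 0.105 × 0.895 × (1.960/0.1)² = 36.10
Round up: n = 37.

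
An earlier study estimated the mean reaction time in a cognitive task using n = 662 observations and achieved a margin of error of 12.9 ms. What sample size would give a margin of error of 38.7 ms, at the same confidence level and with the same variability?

74

Margin of error scales as 1/√n, so n₂ = n₁·(E₁/E₂)².
n₂ = 662 × (12.9/38.7)² = 662 × 0.1111 = 73.55
Round up: n₂ = 74.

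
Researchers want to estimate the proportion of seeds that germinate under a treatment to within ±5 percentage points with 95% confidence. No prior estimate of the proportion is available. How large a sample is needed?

385

For a proportion with margin E = 0.05 at 95% confidence, z = 1.960.
With no prior estimate, use p = 0.5, which maximizes p(1−p) at 0.25.
n = 0.25 × (z/E)² = 0.25 × (1.960/0.05)² = 384.16
Round up: n = 385.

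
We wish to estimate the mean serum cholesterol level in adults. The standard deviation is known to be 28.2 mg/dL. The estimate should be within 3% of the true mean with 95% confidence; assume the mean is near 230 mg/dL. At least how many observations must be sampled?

For a mean, the margin of error is E = z·σ/√n, so n = (zσ/E)².
At 95% confidence, z = 1.960.
E = 3% of 230 = 6.9 mg/dL.
n = (1.960 × 28.2 / 6.9)² = 64.17
Round up: n = 65.

65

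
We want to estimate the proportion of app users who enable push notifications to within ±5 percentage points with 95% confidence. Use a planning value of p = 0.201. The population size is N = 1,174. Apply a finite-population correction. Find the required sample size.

For a proportion with margin E = 0.05 at 95% confidence, z = 1.960.
n = p̂(1−p̂)(z/E)² = 0.201 × 0.799 × (1.960/0.05)² = 246.78 — call this n₀.
Finite-population correction with N = 1,174: n = n₀ / (1 + (n₀−1)/N) = 246.78 / 1.209 = 204.12
Round up: n = 205.

205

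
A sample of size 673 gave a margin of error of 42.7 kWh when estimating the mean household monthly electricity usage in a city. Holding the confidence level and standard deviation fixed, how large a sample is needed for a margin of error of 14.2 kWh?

Margin of error scales as 1/√n, so n₂ = n₁·(E₁/E₂)².
n₂ = 673 × (42.7/14.2)² = 673 × 9.042 = 6085.27
Round up: n₂ = 6086.

6086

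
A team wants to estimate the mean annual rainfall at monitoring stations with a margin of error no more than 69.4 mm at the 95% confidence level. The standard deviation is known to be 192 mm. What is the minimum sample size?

n = 30

For a mean, the margin of error is E = z·σ/√n, so n = (zσ/E)².
At 95% confidence, z = 1.960.
n = (1.960 × 192 / 69.4)² = 29.40
Round up: n = 30.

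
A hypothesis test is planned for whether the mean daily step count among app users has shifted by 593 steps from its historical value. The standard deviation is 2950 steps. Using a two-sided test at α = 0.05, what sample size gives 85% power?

n = 223

For a one-sample z-test, n = ((z_{α/2} + z_β)·σ/δ)².
z_{α/2} = 1.960 (two-sided α = 0.05); z_β = 1.036 (power 85% → β = 0.15).
n = (2.996 × 2950 / 593)² = 222.14
Round up: n = 223.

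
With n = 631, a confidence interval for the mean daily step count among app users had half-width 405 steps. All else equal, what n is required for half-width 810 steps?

Margin of error scales as 1/√n, so n₂ = n₁·(E₁/E₂)².
n₂ = 631 × (405/810)² = 631 × 0.25 = 157.75
Round up: n₂ = 158.

158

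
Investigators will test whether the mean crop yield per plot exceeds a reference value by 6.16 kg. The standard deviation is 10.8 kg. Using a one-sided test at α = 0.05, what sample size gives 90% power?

For a one-sample z-test, n = ((z_α + z_β)·σ/δ)².
z_α = 1.645 (one-sided α = 0.05); z_β = 1.282 (power 90% → β = 0.1).
n = (2.927 × 10.8 / 6.16)² = 26.33
Round up: n = 27.

27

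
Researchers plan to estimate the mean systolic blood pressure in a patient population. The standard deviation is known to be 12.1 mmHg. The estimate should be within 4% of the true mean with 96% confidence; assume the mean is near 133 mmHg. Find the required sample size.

22

For a mean, the margin of error is E = z·σ/√n, so n = (zσ/E)².
At 96% confidence, z = 2.054.
E = 4% of 133 = 5.32 mmHg.
n = (2.054 × 12.1 / 5.32)² = 21.82
Round up: n = 22.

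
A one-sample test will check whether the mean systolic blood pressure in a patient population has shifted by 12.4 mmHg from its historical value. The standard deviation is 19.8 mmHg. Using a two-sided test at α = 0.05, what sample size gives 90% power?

27

For a one-sample z-test, n = ((z_{α/2} + z_β)·σ/δ)².
z_{α/2} = 1.960 (two-sided α = 0.05); z_β = 1.282 (power 90% → β = 0.1).
n = (3.242 × 19.8 / 12.4)² = 26.80
Round up: n = 27.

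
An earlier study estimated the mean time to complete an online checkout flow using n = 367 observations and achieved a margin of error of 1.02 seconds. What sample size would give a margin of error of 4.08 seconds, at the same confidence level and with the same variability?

23

Margin of error scales as 1/√n, so n₂ = n₁·(E₁/E₂)².
n₂ = 367 × (1.02/4.08)² = 367 × 0.0625 = 22.94
Round up: n₂ = 23.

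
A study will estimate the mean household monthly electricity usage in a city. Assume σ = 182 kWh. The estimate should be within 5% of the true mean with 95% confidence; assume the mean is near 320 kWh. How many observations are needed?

498

For a mean, the margin of error is E = z·σ/√n, so n = (zσ/E)².
At 95% confidence, z = 1.960.
E = 5% of 320 = 16 kWh.
n = (1.960 × 182 / 16)² = 497.07
Round up: n = 498.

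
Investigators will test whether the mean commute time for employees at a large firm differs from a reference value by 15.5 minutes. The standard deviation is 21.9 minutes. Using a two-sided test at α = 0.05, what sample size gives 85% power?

For a one-sample z-test, n = ((z_{α/2} + z_β)·σ/δ)².
z_{α/2} = 1.960 (two-sided α = 0.05); z_β = 1.036 (power 85% → β = 0.15).
n = (2.996 × 21.9 / 15.5)² = 17.92
Round up: n = 18.

18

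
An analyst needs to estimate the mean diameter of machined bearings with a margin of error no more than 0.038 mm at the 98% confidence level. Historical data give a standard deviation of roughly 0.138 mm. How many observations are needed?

72

For a mean, the margin of error is E = z·σ/√n, so n = (zσ/E)².
At 98% confidence, z = 2.326.
n = (2.326 × 0.138 / 0.038)² = 71.35
Round up: n = 72.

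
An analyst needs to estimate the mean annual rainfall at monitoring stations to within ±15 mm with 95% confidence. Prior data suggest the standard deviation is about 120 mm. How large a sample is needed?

For a mean, the margin of error is E = z·σ/√n, so n = (zσ/E)².
At 95% confidence, z = 1.960.
n = (1.960 × 120 / 15)² = 245.86
Round up: n = 246.

n = 246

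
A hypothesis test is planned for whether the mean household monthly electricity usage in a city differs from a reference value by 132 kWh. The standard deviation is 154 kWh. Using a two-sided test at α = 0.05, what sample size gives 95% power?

n = 18

For a one-sample z-test, n = ((z_{α/2} + z_β)·σ/δ)².
z_{α/2} = 1.960 (two-sided α = 0.05); z_β = 1.645 (power 95% → β = 0.05).
n = (3.605 × 154 / 132)² = 17.69
Round up: n = 18.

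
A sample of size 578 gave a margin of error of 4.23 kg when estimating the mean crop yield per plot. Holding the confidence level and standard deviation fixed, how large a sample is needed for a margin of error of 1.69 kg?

Margin of error scales as 1/√n, so n₂ = n₁·(E₁/E₂)².
n₂ = 578 × (4.23/1.69)² = 578 × 6.265 = 3621.17
Round up: n₂ = 3622.

n = 3622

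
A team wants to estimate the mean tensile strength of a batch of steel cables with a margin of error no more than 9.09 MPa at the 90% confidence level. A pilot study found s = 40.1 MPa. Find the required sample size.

For a mean, the margin of error is E = z·σ/√n, so n = (zσ/E)².
At 90% confidence, z = 1.645.
n = (1.645 × 40.1 / 9.09)² = 52.66
Round up: n = 53.

53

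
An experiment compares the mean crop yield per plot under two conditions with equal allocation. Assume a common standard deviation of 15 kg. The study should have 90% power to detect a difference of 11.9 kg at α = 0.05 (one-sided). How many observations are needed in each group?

28 per group

For two equal groups, n per group = 2·((z_α + z_β)·σ/δ)².
z_α = 1.645; z_β = 1.282 (power 90%).
n = 2 × (2.927 × 15 / 11.9)² = 2 × 13.61 = 27.22
Round up: n = 28 per group.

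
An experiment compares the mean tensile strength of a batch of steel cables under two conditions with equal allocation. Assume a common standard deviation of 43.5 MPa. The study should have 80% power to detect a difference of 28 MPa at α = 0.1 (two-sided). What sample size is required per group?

For two equal groups, n per group = 2·((z_{α/2} + z_β)·σ/δ)².
z_{α/2} = 1.645; z_β = 0.842 (power 80%).
n = 2 × (2.487 × 43.5 / 28)² = 2 × 14.93 = 29.86
Round up: n = 30 per group.

30 per group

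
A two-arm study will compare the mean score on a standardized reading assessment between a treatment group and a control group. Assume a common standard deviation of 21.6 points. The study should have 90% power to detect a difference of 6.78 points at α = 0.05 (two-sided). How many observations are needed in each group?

214 per group

For two equal groups, n per group = 2·((z_{α/2} + z_β)·σ/δ)².
z_{α/2} = 1.960; z_β = 1.282 (power 90%).
n = 2 × (3.242 × 21.6 / 6.78)² = 2 × 106.68 = 213.36
Round up: n = 214 per group.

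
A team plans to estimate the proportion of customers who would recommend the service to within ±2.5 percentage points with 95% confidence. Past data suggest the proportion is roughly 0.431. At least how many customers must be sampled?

1508

For a proportion with margin E = 0.025 at 95% confidence, z = 1.960.
n = p̂(1−p̂)(z/E)² = 0.431 × 0.569 × (1.960/0.025)² = 1507.38
Round up: n = 1508.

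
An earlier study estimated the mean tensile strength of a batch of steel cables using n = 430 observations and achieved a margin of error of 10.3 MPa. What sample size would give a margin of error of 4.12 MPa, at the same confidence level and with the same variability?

Margin of error scales as 1/√n, so n₂ = n₁·(E₁/E₂)².
n₂ = 430 × (10.3/4.12)² = 430 × 6.25 = 2687.50
Round up: n₂ = 2688.

2688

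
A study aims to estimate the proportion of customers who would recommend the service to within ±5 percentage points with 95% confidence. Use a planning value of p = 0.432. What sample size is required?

For a proportion with margin E = 0.05 at 95% confidence, z = 1.960.
n = p̂(1−p̂)(z/E)² = 0.432 × 0.568 × (1.960/0.05)² = 377.05
Round up: n = 378.

378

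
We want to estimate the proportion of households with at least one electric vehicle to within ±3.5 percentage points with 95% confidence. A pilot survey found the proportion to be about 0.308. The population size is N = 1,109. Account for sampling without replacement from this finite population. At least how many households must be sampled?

418

For a proportion with margin E = 0.035 at 95% confidence, z = 1.960.
n = p̂(1−p̂)(z/E)² = 0.308 × 0.692 × (1.960/0.035)² = 668.39 — call this n₀.
Finite-population correction with N = 1,109: n = n₀ / (1 + (n₀−1)/N) = 668.39 / 1.602 = 417.22
Round up: n = 418.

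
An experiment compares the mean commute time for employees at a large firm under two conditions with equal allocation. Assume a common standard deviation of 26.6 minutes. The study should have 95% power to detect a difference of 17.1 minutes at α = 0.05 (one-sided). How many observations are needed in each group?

53 per group

For two equal groups, n per group = 2·((z_α + z_β)·σ/δ)².
z_α = 1.645; z_β = 1.645 (power 95%).
n = 2 × (3.290 × 26.6 / 17.1)² = 2 × 26.19 = 52.38
Round up: n = 53 per group.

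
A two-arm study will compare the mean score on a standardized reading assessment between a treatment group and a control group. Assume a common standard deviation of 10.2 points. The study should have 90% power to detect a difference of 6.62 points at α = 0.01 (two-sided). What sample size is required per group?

71 per group

For two equal groups, n per group = 2·((z_{α/2} + z_β)·σ/δ)².
z_{α/2} = 2.576; z_β = 1.282 (power 90%).
n = 2 × (3.858 × 10.2 / 6.62)² = 2 × 35.34 = 70.68
Round up: n = 71 per group.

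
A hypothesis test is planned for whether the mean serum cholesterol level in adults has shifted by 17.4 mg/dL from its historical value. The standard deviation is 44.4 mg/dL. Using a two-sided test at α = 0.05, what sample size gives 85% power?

59

For a one-sample z-test, n = ((z_{α/2} + z_β)·σ/δ)².
z_{α/2} = 1.960 (two-sided α = 0.05); z_β = 1.036 (power 85% → β = 0.15).
n = (2.996 × 44.4 / 17.4)² = 58.45
Round up: n = 59.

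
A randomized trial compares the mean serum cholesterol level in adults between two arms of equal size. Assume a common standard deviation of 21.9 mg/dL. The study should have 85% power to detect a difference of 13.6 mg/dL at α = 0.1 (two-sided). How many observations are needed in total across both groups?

76 total

For two equal groups, n per group = 2·((z_{α/2} + z_β)·σ/δ)².
z_{α/2} = 1.645; z_β = 1.036 (power 85%).
n = 2 × (2.681 × 21.9 / 13.6)² = 2 × 18.64 = 37.28
Round up: n = 38 per group.
Total across both groups: 2 × 38 = 76.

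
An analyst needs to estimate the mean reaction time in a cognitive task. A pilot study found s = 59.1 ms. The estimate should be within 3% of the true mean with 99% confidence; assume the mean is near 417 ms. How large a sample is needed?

For a mean, the margin of error is E = z·σ/√n, so n = (zσ/E)².
At 99% confidence, z = 2.576.
E = 3% of 417 = 12.51 ms.
n = (2.576 × 59.1 / 12.51)² = 148.10
Round up: n = 149.

149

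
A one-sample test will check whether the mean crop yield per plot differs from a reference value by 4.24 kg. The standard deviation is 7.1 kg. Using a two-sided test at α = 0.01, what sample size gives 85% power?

For a one-sample z-test, n = ((z_{α/2} + z_β)·σ/δ)².
z_{α/2} = 2.576 (two-sided α = 0.01); z_β = 1.036 (power 85% → β = 0.15).
n = (3.612 × 7.1 / 4.24)² = 36.58
Round up: n = 37.

37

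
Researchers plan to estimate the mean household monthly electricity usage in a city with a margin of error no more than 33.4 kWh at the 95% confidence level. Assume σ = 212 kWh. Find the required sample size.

155

For a mean, the margin of error is E = z·σ/√n, so n = (zσ/E)².
At 95% confidence, z = 1.960.
n = (1.960 × 212 / 33.4)² = 154.77
Round up: n = 155.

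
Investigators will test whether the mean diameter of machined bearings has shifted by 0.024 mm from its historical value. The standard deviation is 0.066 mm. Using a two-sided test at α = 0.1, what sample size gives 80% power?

For a one-sample z-test, n = ((z_{α/2} + z_β)·σ/δ)².
z_{α/2} = 1.645 (two-sided α = 0.1); z_β = 0.842 (power 80% → β = 0.2).
n = (2.487 × 0.066 / 0.024)² = 46.78
Round up: n = 47.

47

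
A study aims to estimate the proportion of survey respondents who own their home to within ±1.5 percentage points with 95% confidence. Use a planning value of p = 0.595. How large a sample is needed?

4115

For a proportion with margin E = 0.015 at 95% confidence, z = 1.960.
n = p̂(1−p̂)(z/E)² = 0.595 × 0.405 × (1.960/0.015)² = 4114.35
Round up: n = 4115.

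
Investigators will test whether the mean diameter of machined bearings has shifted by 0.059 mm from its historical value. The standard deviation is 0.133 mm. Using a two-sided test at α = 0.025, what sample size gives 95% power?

For a one-sample z-test, n = ((z_{α/2} + z_β)·σ/δ)².
z_{α/2} = 2.241 (two-sided α = 0.025); z_β = 1.645 (power 95% → β = 0.05).
n = (3.886 × 0.133 / 0.059)² = 76.74
Round up: n = 77.

n = 77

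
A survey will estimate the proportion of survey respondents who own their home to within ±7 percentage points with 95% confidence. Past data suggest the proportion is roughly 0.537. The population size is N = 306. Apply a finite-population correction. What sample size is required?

For a proportion with margin E = 0.07 at 95% confidence, z = 1.960.
n = p̂(1−p̂)(z/E)² = 0.537 × 0.463 × (1.960/0.07)² = 194.93 — call this n₀.
Finite-population correction with N = 306: n = n₀ / (1 + (n₀−1)/N) = 194.93 / 1.634 = 119.30
Round up: n = 120.

n = 120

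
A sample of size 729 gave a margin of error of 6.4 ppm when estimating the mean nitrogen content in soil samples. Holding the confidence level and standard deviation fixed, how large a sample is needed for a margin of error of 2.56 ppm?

Margin of error scales as 1/√n, so n₂ = n₁·(E₁/E₂)².
n₂ = 729 × (6.4/2.56)² = 729 × 6.25 = 4556.25
Round up: n₂ = 4557.

4557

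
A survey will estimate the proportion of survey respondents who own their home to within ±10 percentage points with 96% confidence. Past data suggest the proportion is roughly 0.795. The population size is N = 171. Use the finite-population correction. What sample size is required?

For a proportion with margin E = 0.1 at 96% confidence, z = 2.054.
n = p̂(1−p̂)(z/E)² = 0.795 × 0.205 × (2.054/0.1)² = 68.76 — call this n₀.
Finite-population correction with N = 171: n = n₀ / (1 + (n₀−1)/N) = 68.76 / 1.396 = 49.26
Round up: n = 50.

n = 50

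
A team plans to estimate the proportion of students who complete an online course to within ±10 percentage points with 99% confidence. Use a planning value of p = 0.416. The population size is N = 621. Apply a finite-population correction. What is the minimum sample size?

129

For a proportion with margin E = 0.1 at 99% confidence, z = 2.576.
n = p̂(1−p̂)(z/E)² = 0.416 × 0.584 × (2.576/0.1)² = 161.21 — call this n₀.
Finite-population correction with N = 621: n = n₀ / (1 + (n₀−1)/N) = 161.21 / 1.258 = 128.15
Round up: n = 129.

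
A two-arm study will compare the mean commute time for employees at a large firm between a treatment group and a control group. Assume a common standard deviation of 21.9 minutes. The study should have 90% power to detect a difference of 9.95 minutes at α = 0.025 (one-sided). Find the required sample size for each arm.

102 per group

For two equal groups, n per group = 2·((z_α + z_β)·σ/δ)².
z_α = 1.960; z_β = 1.282 (power 90%).
n = 2 × (3.242 × 21.9 / 9.95)² = 2 × 50.92 = 101.84
Round up: n = 102 per group.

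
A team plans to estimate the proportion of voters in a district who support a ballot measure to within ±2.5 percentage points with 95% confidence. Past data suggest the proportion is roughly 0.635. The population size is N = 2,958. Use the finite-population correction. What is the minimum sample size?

For a proportion with margin E = 0.025 at 95% confidence, z = 1.960.
n = p̂(1−p̂)(z/E)² = 0.635 × 0.365 × (1.960/0.025)² = 1424.62 — call this n₀.
Finite-population correction with N = 2,958: n = n₀ / (1 + (n₀−1)/N) = 1424.62 / 1.481 = 961.93
Round up: n = 962.

962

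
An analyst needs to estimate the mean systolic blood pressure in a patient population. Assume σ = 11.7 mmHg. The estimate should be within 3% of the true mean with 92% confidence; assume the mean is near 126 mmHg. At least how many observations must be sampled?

For a mean, the margin of error is E = z·σ/√n, so n = (zσ/E)².
At 92% confidence, z = 1.751.
E = 3% of 126 = 3.78 mmHg.
n = (1.751 × 11.7 / 3.78)² = 29.37
Round up: n = 30.

30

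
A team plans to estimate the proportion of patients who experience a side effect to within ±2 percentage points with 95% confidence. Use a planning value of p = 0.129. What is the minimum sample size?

For a proportion with margin E = 0.02 at 95% confidence, z = 1.960.
n = p̂(1−p̂)(z/E)² = 0.129 × 0.871 × (1.960/0.02)² = 1079.10
Round up: n = 1080.

n = 1080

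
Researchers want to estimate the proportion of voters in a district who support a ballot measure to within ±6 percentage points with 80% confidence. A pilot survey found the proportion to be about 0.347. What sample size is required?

104

For a proportion with margin E = 0.06 at 80% confidence, z = 1.282.
n = p̂(1−p̂)(z/E)² = 0.347 × 0.653 × (1.282/0.06)² = 103.45
Round up: n = 104.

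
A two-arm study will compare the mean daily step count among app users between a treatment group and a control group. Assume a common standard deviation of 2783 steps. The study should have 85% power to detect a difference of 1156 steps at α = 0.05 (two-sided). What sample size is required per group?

105 per group

For two equal groups, n per group = 2·((z_{α/2} + z_β)·σ/δ)².
z_{α/2} = 1.960; z_β = 1.036 (power 85%).
n = 2 × (2.996 × 2783 / 1156)² = 2 × 52.02 = 104.04
Round up: n = 105 per group.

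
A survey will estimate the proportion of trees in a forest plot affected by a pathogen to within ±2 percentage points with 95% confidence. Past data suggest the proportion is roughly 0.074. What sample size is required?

n = 659

For a proportion with margin E = 0.02 at 95% confidence, z = 1.960.
n = p̂(1−p̂)(z/E)² = 0.074 × 0.926 × (1.960/0.02)² = 658.10
Round up: n = 659.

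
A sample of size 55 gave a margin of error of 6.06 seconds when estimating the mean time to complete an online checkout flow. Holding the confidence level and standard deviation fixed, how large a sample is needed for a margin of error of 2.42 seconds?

345

Margin of error scales as 1/√n, so n₂ = n₁·(E₁/E₂)².
n₂ = 55 × (6.06/2.42)² = 55 × 6.271 = 344.90
Round up: n₂ = 345.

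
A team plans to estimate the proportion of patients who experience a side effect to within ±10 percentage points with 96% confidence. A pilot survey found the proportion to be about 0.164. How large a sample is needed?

n = 58

For a proportion with margin E = 0.1 at 96% confidence, z = 2.054.
n = p̂(1−p̂)(z/E)² = 0.164 × 0.836 × (2.054/0.1)² = 57.84
Round up: n = 58.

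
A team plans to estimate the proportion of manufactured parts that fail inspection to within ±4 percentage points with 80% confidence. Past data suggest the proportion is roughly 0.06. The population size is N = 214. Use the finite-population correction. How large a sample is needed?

For a proportion with margin E = 0.04 at 80% confidence, z = 1.282.
n = p̂(1−p̂)(z/E)² = 0.06 × 0.94 × (1.282/0.04)² = 57.93 — call this n₀.
Finite-population correction with N = 214: n = n₀ / (1 + (n₀−1)/N) = 57.93 / 1.266 = 45.76
Round up: n = 46.

46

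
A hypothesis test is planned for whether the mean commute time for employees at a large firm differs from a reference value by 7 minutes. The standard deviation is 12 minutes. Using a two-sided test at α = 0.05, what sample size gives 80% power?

24

For a one-sample z-test, n = ((z_{α/2} + z_β)·σ/δ)².
z_{α/2} = 1.960 (two-sided α = 0.05); z_β = 0.842 (power 80% → β = 0.2).
n = (2.802 × 12 / 7)² = 23.07
Round up: n = 24.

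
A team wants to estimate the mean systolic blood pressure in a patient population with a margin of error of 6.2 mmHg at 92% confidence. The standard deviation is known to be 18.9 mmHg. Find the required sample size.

29

For a mean, the margin of error is E = z·σ/√n, so n = (zσ/E)².
At 92% confidence, z = 1.751.
n = (1.751 × 18.9 / 6.2)² = 28.49
Round up: n = 29.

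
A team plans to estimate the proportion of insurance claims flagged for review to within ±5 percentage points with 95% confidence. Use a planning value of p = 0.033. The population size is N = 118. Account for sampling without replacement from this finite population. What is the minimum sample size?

For a proportion with margin E = 0.05 at 95% confidence, z = 1.960.
n = p̂(1−p̂)(z/E)² = 0.033 × 0.967 × (1.960/0.05)² = 49.04 — call this n₀.
Finite-population correction with N = 118: n = n₀ / (1 + (n₀−1)/N) = 49.04 / 1.407 = 34.85
Round up: n = 35.

35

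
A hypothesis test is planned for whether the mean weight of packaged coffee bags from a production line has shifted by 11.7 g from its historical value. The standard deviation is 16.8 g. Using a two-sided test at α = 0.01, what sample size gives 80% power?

n = 25

For a one-sample z-test, n = ((z_{α/2} + z_β)·σ/δ)².
z_{α/2} = 2.576 (two-sided α = 0.01); z_β = 0.842 (power 80% → β = 0.2).
n = (3.418 × 16.8 / 11.7)² = 24.09
Round up: n = 25.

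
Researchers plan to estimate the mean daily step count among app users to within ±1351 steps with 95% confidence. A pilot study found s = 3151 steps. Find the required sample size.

For a mean, the margin of error is E = z·σ/√n, so n = (zσ/E)².
At 95% confidence, z = 1.960.
n = (1.960 × 3151 / 1351)² = 20.90
Round up: n = 21.

n = 21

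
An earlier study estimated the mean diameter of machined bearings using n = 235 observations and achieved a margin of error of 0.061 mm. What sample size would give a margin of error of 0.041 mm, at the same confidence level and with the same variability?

n = 521

Margin of error scales as 1/√n, so n₂ = n₁·(E₁/E₂)².
n₂ = 235 × (0.061/0.041)² = 235 × 2.214 = 520.29
Round up: n₂ = 521.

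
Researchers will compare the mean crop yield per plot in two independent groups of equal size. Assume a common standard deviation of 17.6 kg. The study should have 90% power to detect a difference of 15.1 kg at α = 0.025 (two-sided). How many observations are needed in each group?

For two equal groups, n per group = 2·((z_{α/2} + z_β)·σ/δ)².
z_{α/2} = 2.241; z_β = 1.282 (power 90%).
n = 2 × (3.523 × 17.6 / 15.1)² = 2 × 16.86 = 33.72
Round up: n = 34 per group.

34 per group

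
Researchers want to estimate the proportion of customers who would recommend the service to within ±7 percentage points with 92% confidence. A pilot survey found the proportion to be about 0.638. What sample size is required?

n = 145

For a proportion with margin E = 0.07 at 92% confidence, z = 1.751.
n = p̂(1−p̂)(z/E)² = 0.638 × 0.362 × (1.751/0.07)² = 144.51
Round up: n = 145.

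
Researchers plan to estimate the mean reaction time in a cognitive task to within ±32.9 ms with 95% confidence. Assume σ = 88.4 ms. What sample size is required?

For a mean, the margin of error is E = z·σ/√n, so n = (zσ/E)².
At 95% confidence, z = 1.960.
n = (1.960 × 88.4 / 32.9)² = 27.73
Round up: n = 28.

28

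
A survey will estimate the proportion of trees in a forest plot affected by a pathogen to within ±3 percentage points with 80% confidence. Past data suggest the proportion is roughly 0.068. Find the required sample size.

For a proportion with margin E = 0.03 at 80% confidence, z = 1.282.
n = p̂(1−p̂)(z/E)² = 0.068 × 0.932 × (1.282/0.03)² = 115.73
Round up: n = 116.

116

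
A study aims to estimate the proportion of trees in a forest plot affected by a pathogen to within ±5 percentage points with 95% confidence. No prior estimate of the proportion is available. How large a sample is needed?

For a proportion with margin E = 0.05 at 95% confidence, z = 1.960.
With no prior estimate, use p = 0.5, which maximizes p(1−p) at 0.25.
n = 0.25 × (z/E)² = 0.25 × (1.960/0.05)² = 384.16
Round up: n = 385.

n = 385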